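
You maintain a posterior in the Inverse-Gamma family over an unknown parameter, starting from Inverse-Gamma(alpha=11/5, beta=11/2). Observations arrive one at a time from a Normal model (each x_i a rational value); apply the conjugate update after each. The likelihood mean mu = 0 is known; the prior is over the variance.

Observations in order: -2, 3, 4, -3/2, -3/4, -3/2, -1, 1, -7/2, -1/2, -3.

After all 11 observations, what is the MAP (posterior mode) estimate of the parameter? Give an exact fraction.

obs 1: x=-2 → posterior Inverse-Gamma(27/10, 15/2)
obs 2: x=3 → posterior Inverse-Gamma(16/5, 12)
obs 3: x=4 → posterior Inverse-Gamma(37/10, 20)
obs 4: x=-3/2 → posterior Inverse-Gamma(21/5, 169/8)
obs 5: x=-3/4 → posterior Inverse-Gamma(47/10, 685/32)
obs 6: x=-3/2 → posterior Inverse-Gamma(26/5, 721/32)
obs 7: x=-1 → posterior Inverse-Gamma(57/10, 737/32)
obs 8: x=1 → posterior Inverse-Gamma(31/5, 753/32)
obs 9: x=-7/2 → posterior Inverse-Gamma(67/10, 949/32)
obs 10: x=-1/2 → posterior Inverse-Gamma(36/5, 953/32)
obs 11: x=-3 → posterior Inverse-Gamma(77/10, 1097/32)

5485/1392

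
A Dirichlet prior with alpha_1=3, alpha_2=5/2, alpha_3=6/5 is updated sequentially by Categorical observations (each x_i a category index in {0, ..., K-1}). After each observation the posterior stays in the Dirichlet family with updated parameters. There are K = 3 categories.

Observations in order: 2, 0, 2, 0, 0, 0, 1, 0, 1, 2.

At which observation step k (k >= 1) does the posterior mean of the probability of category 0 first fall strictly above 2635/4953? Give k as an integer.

k = 6

obs 1: x=2 → posterior Dirichlet(3, 5/2, 11/5)
obs 2: x=0 → posterior Dirichlet(4, 5/2, 11/5)
obs 3: x=2 → posterior Dirichlet(4, 5/2, 16/5)
obs 4: x=0 → posterior Dirichlet(5, 5/2, 16/5)
obs 5: x=0 → posterior Dirichlet(6, 5/2, 16/5)
obs 6: x=0 → posterior Dirichlet(7, 5/2, 16/5)
obs 7: x=1 → posterior Dirichlet(7, 7/2, 16/5)
obs 8: x=0 → posterior Dirichlet(8, 7/2, 16/5)
obs 9: x=1 → posterior Dirichlet(8, 9/2, 16/5)
obs 10: x=2 → posterior Dirichlet(8, 9/2, 21/5)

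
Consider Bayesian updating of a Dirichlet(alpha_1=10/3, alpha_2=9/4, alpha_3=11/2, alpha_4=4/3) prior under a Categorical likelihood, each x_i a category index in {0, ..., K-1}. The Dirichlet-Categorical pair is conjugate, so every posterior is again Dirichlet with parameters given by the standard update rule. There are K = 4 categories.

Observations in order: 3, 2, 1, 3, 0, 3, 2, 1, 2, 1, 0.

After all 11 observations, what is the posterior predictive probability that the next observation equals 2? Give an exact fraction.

102/281

obs 1: x=3 → posterior Dirichlet(10/3, 9/4, 11/2, 7/3)
obs 2: x=2 → posterior Dirichlet(10/3, 9/4, 13/2, 7/3)
obs 3: x=1 → posterior Dirichlet(10/3, 13/4, 13/2, 7/3)
obs 4: x=3 → posterior Dirichlet(10/3, 13/4, 13/2, 10/3)
obs 5: x=0 → posterior Dirichlet(13/3, 13/4, 13/2, 10/3)
obs 6: x=3 → posterior Dirichlet(13/3, 13/4, 13/2, 13/3)
obs 7: x=2 → posterior Dirichlet(13/3, 13/4, 15/2, 13/3)
obs 8: x=1 → posterior Dirichlet(13/3, 17/4, 15/2, 13/3)
obs 9: x=2 → posterior Dirichlet(13/3, 17/4, 17/2, 13/3)
obs 10: x=1 → posterior Dirichlet(13/3, 21/4, 17/2, 13/3)
obs 11: x=0 → posterior Dirichlet(16/3, 21/4, 17/2, 13/3)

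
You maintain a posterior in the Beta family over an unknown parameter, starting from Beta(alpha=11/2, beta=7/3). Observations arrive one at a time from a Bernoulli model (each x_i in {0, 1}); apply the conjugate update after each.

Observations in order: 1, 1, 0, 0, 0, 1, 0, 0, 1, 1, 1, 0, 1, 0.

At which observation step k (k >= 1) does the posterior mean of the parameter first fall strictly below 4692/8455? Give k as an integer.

obs 1: x=1 → posterior Beta(13/2, 7/3)
obs 2: x=1 → posterior Beta(15/2, 7/3)
obs 3: x=0 → posterior Beta(15/2, 10/3)
obs 4: x=0 → posterior Beta(15/2, 13/3)
obs 5: x=0 → posterior Beta(15/2, 16/3)
obs 6: x=1 → posterior Beta(17/2, 16/3)
obs 7: x=0 → posterior Beta(17/2, 19/3)
obs 8: x=0 → posterior Beta(17/2, 22/3)
obs 9: x=1 → posterior Beta(19/2, 22/3)
obs 10: x=1 → posterior Beta(21/2, 22/3)
obs 11: x=1 → posterior Beta(23/2, 22/3)
obs 12: x=0 → posterior Beta(23/2, 25/3)
obs 13: x=1 → posterior Beta(25/2, 25/3)
obs 14: x=0 → posterior Beta(25/2, 28/3)

k = 8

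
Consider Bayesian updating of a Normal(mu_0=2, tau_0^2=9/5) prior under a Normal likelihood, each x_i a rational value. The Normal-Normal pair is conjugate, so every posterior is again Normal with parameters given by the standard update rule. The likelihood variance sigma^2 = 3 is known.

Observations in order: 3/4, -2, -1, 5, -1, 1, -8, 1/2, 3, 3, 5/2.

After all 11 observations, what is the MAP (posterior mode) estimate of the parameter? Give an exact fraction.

85/152

obs 1: x=3/4 → posterior Normal(49/32, 9/8)
obs 2: x=-2 → posterior Normal(25/44, 9/11)
obs 3: x=-1 → posterior Normal(13/56, 9/14)
obs 4: x=5 → posterior Normal(73/68, 9/17)
obs 5: x=-1 → posterior Normal(61/80, 9/20)
obs 6: x=1 → posterior Normal(73/92, 9/23)
obs 7: x=-8 → posterior Normal(-23/104, 9/26)
obs 8: x=1/2 → posterior Normal(-17/116, 9/29)
obs 9: x=3 → posterior Normal(19/128, 9/32)
obs 10: x=3 → posterior Normal(11/28, 9/35)
obs 11: x=5/2 → posterior Normal(85/152, 9/38)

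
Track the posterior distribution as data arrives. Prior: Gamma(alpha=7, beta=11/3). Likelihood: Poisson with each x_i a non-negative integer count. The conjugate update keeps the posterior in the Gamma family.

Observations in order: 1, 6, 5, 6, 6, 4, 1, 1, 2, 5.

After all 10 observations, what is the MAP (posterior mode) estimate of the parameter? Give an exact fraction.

129/41

obs 1: x=1 → posterior Gamma(8, 14/3)
obs 2: x=6 → posterior Gamma(14, 17/3)
obs 3: x=5 → posterior Gamma(19, 20/3)
obs 4: x=6 → posterior Gamma(25, 23/3)
obs 5: x=6 → posterior Gamma(31, 26/3)
obs 6: x=4 → posterior Gamma(35, 29/3)
obs 7: x=1 → posterior Gamma(36, 32/3)
obs 8: x=1 → posterior Gamma(37, 35/3)
obs 9: x=2 → posterior Gamma(39, 38/3)
obs 10: x=5 → posterior Gamma(44, 41/3)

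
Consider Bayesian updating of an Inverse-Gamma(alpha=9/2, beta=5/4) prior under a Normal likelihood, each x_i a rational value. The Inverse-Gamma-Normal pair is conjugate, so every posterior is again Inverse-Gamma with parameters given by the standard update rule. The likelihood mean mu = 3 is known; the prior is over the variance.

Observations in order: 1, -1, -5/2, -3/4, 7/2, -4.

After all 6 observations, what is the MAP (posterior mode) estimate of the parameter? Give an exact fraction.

1857/272

obs 1: x=1 → posterior Inverse-Gamma(5, 13/4)
obs 2: x=-1 → posterior Inverse-Gamma(11/2, 45/4)
obs 3: x=-5/2 → posterior Inverse-Gamma(6, 211/8)
obs 4: x=-3/4 → posterior Inverse-Gamma(13/2, 1069/32)
obs 5: x=7/2 → posterior Inverse-Gamma(7, 1073/32)
obs 6: x=-4 → posterior Inverse-Gamma(15/2, 1857/32)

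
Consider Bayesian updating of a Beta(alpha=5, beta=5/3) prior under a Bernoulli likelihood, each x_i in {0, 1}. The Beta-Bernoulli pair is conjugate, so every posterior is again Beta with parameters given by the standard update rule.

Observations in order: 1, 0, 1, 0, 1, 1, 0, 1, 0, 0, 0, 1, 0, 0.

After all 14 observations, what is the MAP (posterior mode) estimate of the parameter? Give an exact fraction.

15/28

obs 1: x=1 → posterior Beta(6, 5/3)
obs 2: x=0 → posterior Beta(6, 8/3)
obs 3: x=1 → posterior Beta(7, 8/3)
obs 4: x=0 → posterior Beta(7, 11/3)
obs 5: x=1 → posterior Beta(8, 11/3)
obs 6: x=1 → posterior Beta(9, 11/3)
obs 7: x=0 → posterior Beta(9, 14/3)
obs 8: x=1 → posterior Beta(10, 14/3)
obs 9: x=0 → posterior Beta(10, 17/3)
obs 10: x=0 → posterior Beta(10, 20/3)
obs 11: x=0 → posterior Beta(10, 23/3)
obs 12: x=1 → posterior Beta(11, 23/3)
obs 13: x=0 → posterior Beta(11, 26/3)
obs 14: x=0 → posterior Beta(11, 29/3)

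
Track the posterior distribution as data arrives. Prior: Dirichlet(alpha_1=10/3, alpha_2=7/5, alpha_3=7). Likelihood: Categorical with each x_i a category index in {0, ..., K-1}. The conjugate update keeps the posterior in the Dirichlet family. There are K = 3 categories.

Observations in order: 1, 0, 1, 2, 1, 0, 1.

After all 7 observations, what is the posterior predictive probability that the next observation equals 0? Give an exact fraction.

obs 1: x=1 → posterior Dirichlet(10/3, 12/5, 7)
obs 2: x=0 → posterior Dirichlet(13/3, 12/5, 7)
obs 3: x=1 → posterior Dirichlet(13/3, 17/5, 7)
obs 4: x=2 → posterior Dirichlet(13/3, 17/5, 8)
obs 5: x=1 → posterior Dirichlet(13/3, 22/5, 8)
obs 6: x=0 → posterior Dirichlet(16/3, 22/5, 8)
obs 7: x=1 → posterior Dirichlet(16/3, 27/5, 8)

80/281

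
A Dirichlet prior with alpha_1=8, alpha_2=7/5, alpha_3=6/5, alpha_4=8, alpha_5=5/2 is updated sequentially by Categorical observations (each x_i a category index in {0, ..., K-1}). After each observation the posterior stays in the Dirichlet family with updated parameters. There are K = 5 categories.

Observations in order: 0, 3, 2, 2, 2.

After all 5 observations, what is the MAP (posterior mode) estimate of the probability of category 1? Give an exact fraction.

obs 1: x=0 → posterior Dirichlet(9, 7/5, 6/5, 8, 5/2)
obs 2: x=3 → posterior Dirichlet(9, 7/5, 6/5, 9, 5/2)
obs 3: x=2 → posterior Dirichlet(9, 7/5, 11/5, 9, 5/2)
obs 4: x=2 → posterior Dirichlet(9, 7/5, 16/5, 9, 5/2)
obs 5: x=2 → posterior Dirichlet(9, 7/5, 21/5, 9, 5/2)

4/211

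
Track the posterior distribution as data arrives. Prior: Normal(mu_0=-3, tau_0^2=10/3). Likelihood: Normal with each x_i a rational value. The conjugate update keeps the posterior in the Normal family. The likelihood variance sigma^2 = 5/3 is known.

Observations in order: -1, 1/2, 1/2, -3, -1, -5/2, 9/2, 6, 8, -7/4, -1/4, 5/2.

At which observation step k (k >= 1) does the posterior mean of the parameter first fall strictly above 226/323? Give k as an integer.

k = 9

obs 1: x=-1 → posterior Normal(-5/3, 10/9)
obs 2: x=1/2 → posterior Normal(-4/5, 2/3)
obs 3: x=1/2 → posterior Normal(-3/7, 10/21)
obs 4: x=-3 → posterior Normal(-1, 10/27)
obs 5: x=-1 → posterior Normal(-1, 10/33)
obs 6: x=-5/2 → posterior Normal(-16/13, 10/39)
obs 7: x=9/2 → posterior Normal(-7/15, 2/9)
obs 8: x=6 → posterior Normal(5/17, 10/51)
obs 9: x=8 → posterior Normal(21/19, 10/57)
obs 10: x=-7/4 → posterior Normal(5/6, 10/63)
obs 11: x=-1/4 → posterior Normal(17/23, 10/69)
obs 12: x=5/2 → posterior Normal(22/25, 2/15)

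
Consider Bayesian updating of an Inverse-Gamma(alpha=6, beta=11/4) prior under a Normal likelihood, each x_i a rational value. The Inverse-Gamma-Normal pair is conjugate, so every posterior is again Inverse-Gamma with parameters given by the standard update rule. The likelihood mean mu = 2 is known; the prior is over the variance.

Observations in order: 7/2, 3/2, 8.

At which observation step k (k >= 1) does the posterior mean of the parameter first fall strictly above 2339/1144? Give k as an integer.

k = 3

obs 1: x=7/2 → posterior Inverse-Gamma(13/2, 31/8)
obs 2: x=3/2 → posterior Inverse-Gamma(7, 4)
obs 3: x=8 → posterior Inverse-Gamma(15/2, 22)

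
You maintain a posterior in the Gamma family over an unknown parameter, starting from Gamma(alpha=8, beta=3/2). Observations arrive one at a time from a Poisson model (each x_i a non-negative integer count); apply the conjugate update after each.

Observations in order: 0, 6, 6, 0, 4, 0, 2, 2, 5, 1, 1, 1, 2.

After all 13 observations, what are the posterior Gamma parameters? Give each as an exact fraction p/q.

alpha=38, beta=29/2

obs 1: x=0 → posterior Gamma(8, 5/2)
obs 2: x=6 → posterior Gamma(14, 7/2)
obs 3: x=6 → posterior Gamma(20, 9/2)
obs 4: x=0 → posterior Gamma(20, 11/2)
obs 5: x=4 → posterior Gamma(24, 13/2)
obs 6: x=0 → posterior Gamma(24, 15/2)
obs 7: x=2 → posterior Gamma(26, 17/2)
obs 8: x=2 → posterior Gamma(28, 19/2)
obs 9: x=5 → posterior Gamma(33, 21/2)
obs 10: x=1 → posterior Gamma(34, 23/2)
obs 11: x=1 → posterior Gamma(35, 25/2)
obs 12: x=1 → posterior Gamma(36, 27/2)
obs 13: x=2 → posterior Gamma(38, 29/2)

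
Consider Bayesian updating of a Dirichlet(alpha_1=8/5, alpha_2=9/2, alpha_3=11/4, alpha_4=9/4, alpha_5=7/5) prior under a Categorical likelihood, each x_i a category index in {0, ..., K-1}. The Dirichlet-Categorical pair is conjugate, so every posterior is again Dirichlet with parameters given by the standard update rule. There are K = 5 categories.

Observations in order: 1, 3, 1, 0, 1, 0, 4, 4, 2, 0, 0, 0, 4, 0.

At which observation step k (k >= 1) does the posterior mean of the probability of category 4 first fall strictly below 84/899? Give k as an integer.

k = 3

obs 1: x=1 → posterior Dirichlet(8/5, 11/2, 11/4, 9/4, 7/5)
obs 2: x=3 → posterior Dirichlet(8/5, 11/2, 11/4, 13/4, 7/5)
obs 3: x=1 → posterior Dirichlet(8/5, 13/2, 11/4, 13/4, 7/5)
obs 4: x=0 → posterior Dirichlet(13/5, 13/2, 11/4, 13/4, 7/5)
obs 5: x=1 → posterior Dirichlet(13/5, 15/2, 11/4, 13/4, 7/5)
obs 6: x=0 → posterior Dirichlet(18/5, 15/2, 11/4, 13/4, 7/5)
obs 7: x=4 → posterior Dirichlet(18/5, 15/2, 11/4, 13/4, 12/5)
obs 8: x=4 → posterior Dirichlet(18/5, 15/2, 11/4, 13/4, 17/5)
obs 9: x=2 → posterior Dirichlet(18/5, 15/2, 15/4, 13/4, 17/5)
obs 10: x=0 → posterior Dirichlet(23/5, 15/2, 15/4, 13/4, 17/5)
obs 11: x=0 → posterior Dirichlet(28/5, 15/2, 15/4, 13/4, 17/5)
obs 12: x=0 → posterior Dirichlet(33/5, 15/2, 15/4, 13/4, 17/5)
obs 13: x=4 → posterior Dirichlet(33/5, 15/2, 15/4, 13/4, 22/5)
obs 14: x=0 → posterior Dirichlet(38/5, 15/2, 15/4, 13/4, 22/5)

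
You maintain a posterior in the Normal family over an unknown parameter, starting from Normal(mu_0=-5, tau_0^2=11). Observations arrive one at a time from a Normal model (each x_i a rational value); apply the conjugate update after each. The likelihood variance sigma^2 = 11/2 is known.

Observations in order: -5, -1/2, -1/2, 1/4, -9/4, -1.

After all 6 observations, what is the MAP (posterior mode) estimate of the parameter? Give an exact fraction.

obs 1: x=-5 → posterior Normal(-5, 11/3)
obs 2: x=-1/2 → posterior Normal(-16/5, 11/5)
obs 3: x=-1/2 → posterior Normal(-17/7, 11/7)
obs 4: x=1/4 → posterior Normal(-11/6, 11/9)
obs 5: x=-9/4 → posterior Normal(-21/11, 1)
obs 6: x=-1 → posterior Normal(-23/13, 11/13)

-23/13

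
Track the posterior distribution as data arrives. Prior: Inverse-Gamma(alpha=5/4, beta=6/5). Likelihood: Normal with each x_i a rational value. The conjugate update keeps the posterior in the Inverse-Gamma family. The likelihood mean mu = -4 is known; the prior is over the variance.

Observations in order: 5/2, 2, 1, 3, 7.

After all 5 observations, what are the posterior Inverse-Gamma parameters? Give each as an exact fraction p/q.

alpha=15/4, beta=5513/40

obs 1: x=5/2 → posterior Inverse-Gamma(7/4, 893/40)
obs 2: x=2 → posterior Inverse-Gamma(9/4, 1613/40)
obs 3: x=1 → posterior Inverse-Gamma(11/4, 2113/40)
obs 4: x=3 → posterior Inverse-Gamma(13/4, 3093/40)
obs 5: x=7 → posterior Inverse-Gamma(15/4, 5513/40)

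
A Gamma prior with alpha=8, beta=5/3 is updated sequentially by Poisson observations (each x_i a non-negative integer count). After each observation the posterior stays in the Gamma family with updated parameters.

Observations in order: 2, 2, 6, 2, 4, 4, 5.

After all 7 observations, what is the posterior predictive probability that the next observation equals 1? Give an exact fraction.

4895033605009088733412062798436501229406492033024/52666193272726422601456708224751866691705278695881

obs 1: x=2 → posterior Gamma(10, 8/3)
obs 2: x=2 → posterior Gamma(12, 11/3)
obs 3: x=6 → posterior Gamma(18, 14/3)
obs 4: x=2 → posterior Gamma(20, 17/3)
obs 5: x=4 → posterior Gamma(24, 20/3)
obs 6: x=4 → posterior Gamma(28, 23/3)
obs 7: x=5 → posterior Gamma(33, 26/3)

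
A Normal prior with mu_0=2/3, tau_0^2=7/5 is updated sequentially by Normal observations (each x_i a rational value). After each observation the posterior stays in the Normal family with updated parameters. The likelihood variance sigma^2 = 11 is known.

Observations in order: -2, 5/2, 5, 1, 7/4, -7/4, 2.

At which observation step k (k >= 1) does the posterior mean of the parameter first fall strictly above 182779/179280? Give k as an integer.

k = 5

obs 1: x=-2 → posterior Normal(34/93, 77/62)
obs 2: x=5/2 → posterior Normal(241/414, 77/69)
obs 3: x=5 → posterior Normal(451/456, 77/76)
obs 4: x=1 → posterior Normal(493/498, 77/83)
obs 5: x=7/4 → posterior Normal(1133/1080, 77/90)
obs 6: x=-7/4 → posterior Normal(493/582, 77/97)
obs 7: x=2 → posterior Normal(577/624, 77/104)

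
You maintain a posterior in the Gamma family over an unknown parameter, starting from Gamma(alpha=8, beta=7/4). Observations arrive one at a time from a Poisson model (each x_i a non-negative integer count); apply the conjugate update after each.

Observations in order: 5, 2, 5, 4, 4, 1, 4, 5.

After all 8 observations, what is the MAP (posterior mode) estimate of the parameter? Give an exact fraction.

148/39

obs 1: x=5 → posterior Gamma(13, 11/4)
obs 2: x=2 → posterior Gamma(15, 15/4)
obs 3: x=5 → posterior Gamma(20, 19/4)
obs 4: x=4 → posterior Gamma(24, 23/4)
obs 5: x=4 → posterior Gamma(28, 27/4)
obs 6: x=1 → posterior Gamma(29, 31/4)
obs 7: x=4 → posterior Gamma(33, 35/4)
obs 8: x=5 → posterior Gamma(38, 39/4)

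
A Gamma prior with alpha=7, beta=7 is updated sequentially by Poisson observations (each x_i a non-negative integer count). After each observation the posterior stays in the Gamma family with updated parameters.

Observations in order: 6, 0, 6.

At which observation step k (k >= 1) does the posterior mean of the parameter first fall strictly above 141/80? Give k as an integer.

k = 3

obs 1: x=6 → posterior Gamma(13, 8)
obs 2: x=0 → posterior Gamma(13, 9)
obs 3: x=6 → posterior Gamma(19, 10)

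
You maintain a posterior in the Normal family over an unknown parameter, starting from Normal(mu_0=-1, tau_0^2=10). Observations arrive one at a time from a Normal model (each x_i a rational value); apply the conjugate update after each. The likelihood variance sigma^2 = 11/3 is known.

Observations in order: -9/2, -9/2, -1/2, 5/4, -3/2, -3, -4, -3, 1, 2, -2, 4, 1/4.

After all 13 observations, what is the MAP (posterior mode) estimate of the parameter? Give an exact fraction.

obs 1: x=-9/2 → posterior Normal(-146/41, 110/41)
obs 2: x=-9/2 → posterior Normal(-281/71, 110/71)
obs 3: x=-1/2 → posterior Normal(-296/101, 110/101)
obs 4: x=5/4 → posterior Normal(-517/262, 110/131)
obs 5: x=-3/2 → posterior Normal(-607/322, 110/161)
obs 6: x=-3 → posterior Normal(-787/382, 110/191)
obs 7: x=-4 → posterior Normal(-79/34, 110/221)
obs 8: x=-3 → posterior Normal(-1207/502, 110/251)
obs 9: x=1 → posterior Normal(-1147/562, 110/281)
obs 10: x=2 → posterior Normal(-1027/622, 110/311)
obs 11: x=-2 → posterior Normal(-37/22, 10/31)
obs 12: x=4 → posterior Normal(-907/742, 110/371)
obs 13: x=1/4 → posterior Normal(-446/401, 110/401)

-446/401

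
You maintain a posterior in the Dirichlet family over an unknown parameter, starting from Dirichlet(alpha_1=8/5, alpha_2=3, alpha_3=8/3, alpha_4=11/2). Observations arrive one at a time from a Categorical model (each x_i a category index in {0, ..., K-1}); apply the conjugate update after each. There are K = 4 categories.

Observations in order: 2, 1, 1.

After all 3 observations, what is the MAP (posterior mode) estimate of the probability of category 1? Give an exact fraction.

120/353

obs 1: x=2 → posterior Dirichlet(8/5, 3, 11/3, 11/2)
obs 2: x=1 → posterior Dirichlet(8/5, 4, 11/3, 11/2)
obs 3: x=1 → posterior Dirichlet(8/5, 5, 11/3, 11/2)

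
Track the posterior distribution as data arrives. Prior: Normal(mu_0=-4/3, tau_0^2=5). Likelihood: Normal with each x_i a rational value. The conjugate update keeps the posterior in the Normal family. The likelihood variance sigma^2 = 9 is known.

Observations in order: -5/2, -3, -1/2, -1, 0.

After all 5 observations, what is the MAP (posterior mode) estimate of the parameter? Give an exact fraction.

-47/34

obs 1: x=-5/2 → posterior Normal(-7/4, 45/14)
obs 2: x=-3 → posterior Normal(-79/38, 45/19)
obs 3: x=-1/2 → posterior Normal(-7/4, 15/8)
obs 4: x=-1 → posterior Normal(-47/29, 45/29)
obs 5: x=0 → posterior Normal(-47/34, 45/34)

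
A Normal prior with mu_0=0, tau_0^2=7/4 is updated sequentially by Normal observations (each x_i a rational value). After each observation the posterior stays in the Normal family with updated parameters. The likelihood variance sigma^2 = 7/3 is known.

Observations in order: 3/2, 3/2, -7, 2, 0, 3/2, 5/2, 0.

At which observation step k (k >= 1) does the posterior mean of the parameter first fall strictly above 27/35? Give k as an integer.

k = 2

obs 1: x=3/2 → posterior Normal(9/14, 1)
obs 2: x=3/2 → posterior Normal(9/10, 7/10)
obs 3: x=-7 → posterior Normal(-12/13, 7/13)
obs 4: x=2 → posterior Normal(-3/8, 7/16)
obs 5: x=0 → posterior Normal(-6/19, 7/19)
obs 6: x=3/2 → posterior Normal(-3/44, 7/22)
obs 7: x=5/2 → posterior Normal(6/25, 7/25)
obs 8: x=0 → posterior Normal(3/14, 1/4)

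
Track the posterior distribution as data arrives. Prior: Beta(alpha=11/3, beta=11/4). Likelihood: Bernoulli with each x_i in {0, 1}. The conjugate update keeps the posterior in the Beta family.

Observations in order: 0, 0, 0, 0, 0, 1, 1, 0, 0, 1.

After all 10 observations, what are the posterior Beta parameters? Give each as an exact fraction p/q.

obs 1: x=0 → posterior Beta(11/3, 15/4)
obs 2: x=0 → posterior Beta(11/3, 19/4)
obs 3: x=0 → posterior Beta(11/3, 23/4)
obs 4: x=0 → posterior Beta(11/3, 27/4)
obs 5: x=0 → posterior Beta(11/3, 31/4)
obs 6: x=1 → posterior Beta(14/3, 31/4)
obs 7: x=1 → posterior Beta(17/3, 31/4)
obs 8: x=0 → posterior Beta(17/3, 35/4)
obs 9: x=0 → posterior Beta(17/3, 39/4)
obs 10: x=1 → posterior Beta(20/3, 39/4)

alpha=20/3, beta=39/4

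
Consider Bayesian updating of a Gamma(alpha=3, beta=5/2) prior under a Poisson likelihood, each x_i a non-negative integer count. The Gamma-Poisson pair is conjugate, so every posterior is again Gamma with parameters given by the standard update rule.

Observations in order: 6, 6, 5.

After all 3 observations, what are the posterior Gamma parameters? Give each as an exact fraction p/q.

alpha=20, beta=11/2

obs 1: x=6 → posterior Gamma(9, 7/2)
obs 2: x=6 → posterior Gamma(15, 9/2)
obs 3: x=5 → posterior Gamma(20, 11/2)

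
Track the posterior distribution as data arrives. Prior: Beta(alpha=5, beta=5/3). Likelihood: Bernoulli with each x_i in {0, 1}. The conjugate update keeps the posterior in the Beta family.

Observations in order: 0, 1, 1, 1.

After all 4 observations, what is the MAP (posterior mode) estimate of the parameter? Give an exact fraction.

obs 1: x=0 → posterior Beta(5, 8/3)
obs 2: x=1 → posterior Beta(6, 8/3)
obs 3: x=1 → posterior Beta(7, 8/3)
obs 4: x=1 → posterior Beta(8, 8/3)

21/26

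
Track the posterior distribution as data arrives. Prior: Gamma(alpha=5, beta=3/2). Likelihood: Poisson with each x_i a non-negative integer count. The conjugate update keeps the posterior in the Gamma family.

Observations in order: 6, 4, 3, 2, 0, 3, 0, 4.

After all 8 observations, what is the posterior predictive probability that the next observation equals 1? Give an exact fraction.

67201229886920896645432138622520278/389741352911494423492067803272531843

obs 1: x=6 → posterior Gamma(11, 5/2)
obs 2: x=4 → posterior Gamma(15, 7/2)
obs 3: x=3 → posterior Gamma(18, 9/2)
obs 4: x=2 → posterior Gamma(20, 11/2)
obs 5: x=0 → posterior Gamma(20, 13/2)
obs 6: x=3 → posterior Gamma(23, 15/2)
obs 7: x=0 → posterior Gamma(23, 17/2)
obs 8: x=4 → posterior Gamma(27, 19/2)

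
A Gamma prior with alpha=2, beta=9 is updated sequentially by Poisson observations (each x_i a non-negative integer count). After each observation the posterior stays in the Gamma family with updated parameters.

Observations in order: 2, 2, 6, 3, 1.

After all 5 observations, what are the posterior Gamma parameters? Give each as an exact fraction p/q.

alpha=16, beta=14

obs 1: x=2 → posterior Gamma(4, 10)
obs 2: x=2 → posterior Gamma(6, 11)
obs 3: x=6 → posterior Gamma(12, 12)
obs 4: x=3 → posterior Gamma(15, 13)
obs 5: x=1 → posterior Gamma(16, 14)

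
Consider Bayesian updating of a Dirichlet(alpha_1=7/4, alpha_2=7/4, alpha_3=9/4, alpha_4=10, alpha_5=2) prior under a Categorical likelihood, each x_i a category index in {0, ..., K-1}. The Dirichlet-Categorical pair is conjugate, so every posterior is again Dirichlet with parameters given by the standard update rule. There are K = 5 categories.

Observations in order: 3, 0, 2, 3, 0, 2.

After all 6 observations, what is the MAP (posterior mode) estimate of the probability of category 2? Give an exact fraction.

obs 1: x=3 → posterior Dirichlet(7/4, 7/4, 9/4, 11, 2)
obs 2: x=0 → posterior Dirichlet(11/4, 7/4, 9/4, 11, 2)
obs 3: x=2 → posterior Dirichlet(11/4, 7/4, 13/4, 11, 2)
obs 4: x=3 → posterior Dirichlet(11/4, 7/4, 13/4, 12, 2)
obs 5: x=0 → posterior Dirichlet(15/4, 7/4, 13/4, 12, 2)
obs 6: x=2 → posterior Dirichlet(15/4, 7/4, 17/4, 12, 2)

13/75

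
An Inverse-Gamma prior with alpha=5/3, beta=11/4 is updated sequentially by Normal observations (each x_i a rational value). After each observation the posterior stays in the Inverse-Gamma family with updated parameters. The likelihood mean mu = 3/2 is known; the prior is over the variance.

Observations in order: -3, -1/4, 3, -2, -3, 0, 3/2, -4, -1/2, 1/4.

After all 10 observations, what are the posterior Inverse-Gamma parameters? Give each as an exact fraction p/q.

obs 1: x=-3 → posterior Inverse-Gamma(13/6, 103/8)
obs 2: x=-1/4 → posterior Inverse-Gamma(8/3, 461/32)
obs 3: x=3 → posterior Inverse-Gamma(19/6, 497/32)
obs 4: x=-2 → posterior Inverse-Gamma(11/3, 693/32)
obs 5: x=-3 → posterior Inverse-Gamma(25/6, 1017/32)
obs 6: x=0 → posterior Inverse-Gamma(14/3, 1053/32)
obs 7: x=3/2 → posterior Inverse-Gamma(31/6, 1053/32)
obs 8: x=-4 → posterior Inverse-Gamma(17/3, 1537/32)
obs 9: x=-1/2 → posterior Inverse-Gamma(37/6, 1601/32)
obs 10: x=1/4 → posterior Inverse-Gamma(20/3, 813/16)

alpha=20/3, beta=813/16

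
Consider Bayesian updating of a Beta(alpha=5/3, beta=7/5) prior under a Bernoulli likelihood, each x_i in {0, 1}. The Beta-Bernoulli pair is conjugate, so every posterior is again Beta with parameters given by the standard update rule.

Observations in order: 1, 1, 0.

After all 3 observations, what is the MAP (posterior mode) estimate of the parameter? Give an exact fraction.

40/61

obs 1: x=1 → posterior Beta(8/3, 7/5)
obs 2: x=1 → posterior Beta(11/3, 7/5)
obs 3: x=0 → posterior Beta(11/3, 12/5)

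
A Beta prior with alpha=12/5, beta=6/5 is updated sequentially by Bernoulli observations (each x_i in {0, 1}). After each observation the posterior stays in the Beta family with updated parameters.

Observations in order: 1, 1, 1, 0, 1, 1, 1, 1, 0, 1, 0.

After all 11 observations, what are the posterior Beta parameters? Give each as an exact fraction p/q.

alpha=52/5, beta=21/5

obs 1: x=1 → posterior Beta(17/5, 6/5)
obs 2: x=1 → posterior Beta(22/5, 6/5)
obs 3: x=1 → posterior Beta(27/5, 6/5)
obs 4: x=0 → posterior Beta(27/5, 11/5)
obs 5: x=1 → posterior Beta(32/5, 11/5)
obs 6: x=1 → posterior Beta(37/5, 11/5)
obs 7: x=1 → posterior Beta(42/5, 11/5)
obs 8: x=1 → posterior Beta(47/5, 11/5)
obs 9: x=0 → posterior Beta(47/5, 16/5)
obs 10: x=1 → posterior Beta(52/5, 16/5)
obs 11: x=0 → posterior Beta(52/5, 21/5)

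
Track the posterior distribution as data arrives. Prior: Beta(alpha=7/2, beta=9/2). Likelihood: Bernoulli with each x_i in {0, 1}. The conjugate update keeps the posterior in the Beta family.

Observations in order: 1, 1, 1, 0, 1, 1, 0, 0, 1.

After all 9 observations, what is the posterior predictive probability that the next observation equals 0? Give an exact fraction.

15/34

obs 1: x=1 → posterior Beta(9/2, 9/2)
obs 2: x=1 → posterior Beta(11/2, 9/2)
obs 3: x=1 → posterior Beta(13/2, 9/2)
obs 4: x=0 → posterior Beta(13/2, 11/2)
obs 5: x=1 → posterior Beta(15/2, 11/2)
obs 6: x=1 → posterior Beta(17/2, 11/2)
obs 7: x=0 → posterior Beta(17/2, 13/2)
obs 8: x=0 → posterior Beta(17/2, 15/2)
obs 9: x=1 → posterior Beta(19/2, 15/2)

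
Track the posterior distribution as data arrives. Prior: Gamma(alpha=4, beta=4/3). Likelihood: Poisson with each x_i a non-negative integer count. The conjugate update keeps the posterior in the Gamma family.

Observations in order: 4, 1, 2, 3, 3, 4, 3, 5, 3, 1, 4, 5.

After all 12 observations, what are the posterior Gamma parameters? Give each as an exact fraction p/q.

alpha=42, beta=40/3

obs 1: x=4 → posterior Gamma(8, 7/3)
obs 2: x=1 → posterior Gamma(9, 10/3)
obs 3: x=2 → posterior Gamma(11, 13/3)
obs 4: x=3 → posterior Gamma(14, 16/3)
obs 5: x=3 → posterior Gamma(17, 19/3)
obs 6: x=4 → posterior Gamma(21, 22/3)
obs 7: x=3 → posterior Gamma(24, 25/3)
obs 8: x=5 → posterior Gamma(29, 28/3)
obs 9: x=3 → posterior Gamma(32, 31/3)
obs 10: x=1 → posterior Gamma(33, 34/3)
obs 11: x=4 → posterior Gamma(37, 37/3)
obs 12: x=5 → posterior Gamma(42, 40/3)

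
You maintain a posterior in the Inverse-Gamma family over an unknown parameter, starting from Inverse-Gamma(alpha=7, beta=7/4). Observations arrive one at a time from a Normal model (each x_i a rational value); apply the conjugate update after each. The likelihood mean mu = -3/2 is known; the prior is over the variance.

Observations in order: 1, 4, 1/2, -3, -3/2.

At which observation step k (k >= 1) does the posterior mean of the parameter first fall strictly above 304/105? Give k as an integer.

k = 3

obs 1: x=1 → posterior Inverse-Gamma(15/2, 39/8)
obs 2: x=4 → posterior Inverse-Gamma(8, 20)
obs 3: x=1/2 → posterior Inverse-Gamma(17/2, 22)
obs 4: x=-3 → posterior Inverse-Gamma(9, 185/8)
obs 5: x=-3/2 → posterior Inverse-Gamma(19/2, 185/8)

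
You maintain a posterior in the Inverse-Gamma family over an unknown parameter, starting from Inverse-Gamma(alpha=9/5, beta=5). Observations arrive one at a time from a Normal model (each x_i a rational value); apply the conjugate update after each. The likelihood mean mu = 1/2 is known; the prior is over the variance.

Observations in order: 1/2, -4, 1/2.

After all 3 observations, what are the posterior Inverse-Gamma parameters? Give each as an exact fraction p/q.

alpha=33/10, beta=121/8

obs 1: x=1/2 → posterior Inverse-Gamma(23/10, 5)
obs 2: x=-4 → posterior Inverse-Gamma(14/5, 121/8)
obs 3: x=1/2 → posterior Inverse-Gamma(33/10, 121/8)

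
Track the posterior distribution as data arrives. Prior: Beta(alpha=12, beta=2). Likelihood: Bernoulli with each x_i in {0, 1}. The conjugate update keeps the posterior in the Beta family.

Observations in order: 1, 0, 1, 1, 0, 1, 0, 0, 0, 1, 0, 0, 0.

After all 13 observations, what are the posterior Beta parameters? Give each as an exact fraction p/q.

obs 1: x=1 → posterior Beta(13, 2)
obs 2: x=0 → posterior Beta(13, 3)
obs 3: x=1 → posterior Beta(14, 3)
obs 4: x=1 → posterior Beta(15, 3)
obs 5: x=0 → posterior Beta(15, 4)
obs 6: x=1 → posterior Beta(16, 4)
obs 7: x=0 → posterior Beta(16, 5)
obs 8: x=0 → posterior Beta(16, 6)
obs 9: x=0 → posterior Beta(16, 7)
obs 10: x=1 → posterior Beta(17, 7)
obs 11: x=0 → posterior Beta(17, 8)
obs 12: x=0 → posterior Beta(17, 9)
obs 13: x=0 → posterior Beta(17, 10)

alpha=17, beta=10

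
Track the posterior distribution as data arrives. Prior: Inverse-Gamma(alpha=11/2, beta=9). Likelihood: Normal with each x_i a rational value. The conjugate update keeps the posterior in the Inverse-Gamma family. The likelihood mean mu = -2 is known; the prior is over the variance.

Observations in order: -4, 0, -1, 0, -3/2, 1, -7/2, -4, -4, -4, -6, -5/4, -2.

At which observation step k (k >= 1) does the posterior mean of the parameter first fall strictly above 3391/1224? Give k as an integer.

obs 1: x=-4 → posterior Inverse-Gamma(6, 11)
obs 2: x=0 → posterior Inverse-Gamma(13/2, 13)
obs 3: x=-1 → posterior Inverse-Gamma(7, 27/2)
obs 4: x=0 → posterior Inverse-Gamma(15/2, 31/2)
obs 5: x=-3/2 → posterior Inverse-Gamma(8, 125/8)
obs 6: x=1 → posterior Inverse-Gamma(17/2, 161/8)
obs 7: x=-7/2 → posterior Inverse-Gamma(9, 85/4)
obs 8: x=-4 → posterior Inverse-Gamma(19/2, 93/4)
obs 9: x=-4 → posterior Inverse-Gamma(10, 101/4)
obs 10: x=-4 → posterior Inverse-Gamma(21/2, 109/4)
obs 11: x=-6 → posterior Inverse-Gamma(11, 141/4)
obs 12: x=-5/4 → posterior Inverse-Gamma(23/2, 1137/32)
obs 13: x=-2 → posterior Inverse-Gamma(12, 1137/32)

k = 9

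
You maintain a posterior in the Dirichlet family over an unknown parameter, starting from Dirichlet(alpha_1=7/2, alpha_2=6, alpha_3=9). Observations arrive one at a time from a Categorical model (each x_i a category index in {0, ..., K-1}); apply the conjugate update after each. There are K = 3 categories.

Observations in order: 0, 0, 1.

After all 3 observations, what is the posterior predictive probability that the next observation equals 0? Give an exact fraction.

obs 1: x=0 → posterior Dirichlet(9/2, 6, 9)
obs 2: x=0 → posterior Dirichlet(11/2, 6, 9)
obs 3: x=1 → posterior Dirichlet(11/2, 7, 9)

11/43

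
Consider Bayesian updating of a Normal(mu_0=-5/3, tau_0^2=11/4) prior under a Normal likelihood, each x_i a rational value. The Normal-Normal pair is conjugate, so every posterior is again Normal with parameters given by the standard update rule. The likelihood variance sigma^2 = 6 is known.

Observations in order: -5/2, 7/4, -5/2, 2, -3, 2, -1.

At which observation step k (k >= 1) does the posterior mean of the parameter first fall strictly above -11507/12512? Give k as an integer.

k = 4

obs 1: x=-5/2 → posterior Normal(-27/14, 66/35)
obs 2: x=7/4 → posterior Normal(-193/184, 33/23)
obs 3: x=-5/2 → posterior Normal(-101/76, 22/19)
obs 4: x=2 → posterior Normal(-215/272, 33/34)
obs 5: x=-3 → posterior Normal(-347/316, 66/79)
obs 6: x=2 → posterior Normal(-259/360, 11/15)
obs 7: x=-1 → posterior Normal(-3/4, 66/101)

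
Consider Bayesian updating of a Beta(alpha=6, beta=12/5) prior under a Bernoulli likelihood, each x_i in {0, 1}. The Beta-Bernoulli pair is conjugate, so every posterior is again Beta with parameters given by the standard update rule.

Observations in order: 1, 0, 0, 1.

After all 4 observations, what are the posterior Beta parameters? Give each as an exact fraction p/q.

obs 1: x=1 → posterior Beta(7, 12/5)
obs 2: x=0 → posterior Beta(7, 17/5)
obs 3: x=0 → posterior Beta(7, 22/5)
obs 4: x=1 → posterior Beta(8, 22/5)

alpha=8, beta=22/5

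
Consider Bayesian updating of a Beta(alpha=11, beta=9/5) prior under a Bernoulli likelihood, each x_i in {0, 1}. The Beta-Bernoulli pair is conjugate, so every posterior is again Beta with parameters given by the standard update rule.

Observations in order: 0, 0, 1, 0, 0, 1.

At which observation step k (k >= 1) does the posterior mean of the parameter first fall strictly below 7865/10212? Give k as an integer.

obs 1: x=0 → posterior Beta(11, 14/5)
obs 2: x=0 → posterior Beta(11, 19/5)
obs 3: x=1 → posterior Beta(12, 19/5)
obs 4: x=0 → posterior Beta(12, 24/5)
obs 5: x=0 → posterior Beta(12, 29/5)
obs 6: x=1 → posterior Beta(13, 29/5)

k = 2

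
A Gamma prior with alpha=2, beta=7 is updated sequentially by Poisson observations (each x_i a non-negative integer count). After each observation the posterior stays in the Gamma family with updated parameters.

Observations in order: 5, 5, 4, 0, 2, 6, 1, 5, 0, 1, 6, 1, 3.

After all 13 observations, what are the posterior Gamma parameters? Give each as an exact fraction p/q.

alpha=41, beta=20

obs 1: x=5 → posterior Gamma(7, 8)
obs 2: x=5 → posterior Gamma(12, 9)
obs 3: x=4 → posterior Gamma(16, 10)
obs 4: x=0 → posterior Gamma(16, 11)
obs 5: x=2 → posterior Gamma(18, 12)
obs 6: x=6 → posterior Gamma(24, 13)
obs 7: x=1 → posterior Gamma(25, 14)
obs 8: x=5 → posterior Gamma(30, 15)
obs 9: x=0 → posterior Gamma(30, 16)
obs 10: x=1 → posterior Gamma(31, 17)
obs 11: x=6 → posterior Gamma(37, 18)
obs 12: x=1 → posterior Gamma(38, 19)
obs 13: x=3 → posterior Gamma(41, 20)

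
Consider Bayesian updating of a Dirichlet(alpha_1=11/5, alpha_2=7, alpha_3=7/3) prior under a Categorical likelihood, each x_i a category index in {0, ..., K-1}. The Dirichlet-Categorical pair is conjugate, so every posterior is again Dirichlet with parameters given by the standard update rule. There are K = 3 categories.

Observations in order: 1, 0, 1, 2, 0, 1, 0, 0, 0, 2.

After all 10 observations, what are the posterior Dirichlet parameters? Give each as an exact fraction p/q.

obs 1: x=1 → posterior Dirichlet(11/5, 8, 7/3)
obs 2: x=0 → posterior Dirichlet(16/5, 8, 7/3)
obs 3: x=1 → posterior Dirichlet(16/5, 9, 7/3)
obs 4: x=2 → posterior Dirichlet(16/5, 9, 10/3)
obs 5: x=0 → posterior Dirichlet(21/5, 9, 10/3)
obs 6: x=1 → posterior Dirichlet(21/5, 10, 10/3)
obs 7: x=0 → posterior Dirichlet(26/5, 10, 10/3)
obs 8: x=0 → posterior Dirichlet(31/5, 10, 10/3)
obs 9: x=0 → posterior Dirichlet(36/5, 10, 10/3)
obs 10: x=2 → posterior Dirichlet(36/5, 10, 13/3)

alpha_1=36/5, alpha_2=10, alpha_3=13/3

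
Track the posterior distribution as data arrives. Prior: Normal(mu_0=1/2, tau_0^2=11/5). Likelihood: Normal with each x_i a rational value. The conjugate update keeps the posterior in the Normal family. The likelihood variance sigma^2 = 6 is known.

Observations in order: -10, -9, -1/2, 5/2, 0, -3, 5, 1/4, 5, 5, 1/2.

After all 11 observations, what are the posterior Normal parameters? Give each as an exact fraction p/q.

obs 1: x=-10 → posterior Normal(-95/41, 66/41)
obs 2: x=-9 → posterior Normal(-97/26, 33/26)
obs 3: x=-1/2 → posterior Normal(-19/6, 22/21)
obs 4: x=5/2 → posterior Normal(-86/37, 33/37)
obs 5: x=0 → posterior Normal(-172/85, 66/85)
obs 6: x=-3 → posterior Normal(-205/96, 11/16)
obs 7: x=5 → posterior Normal(-150/107, 66/107)
obs 8: x=1/4 → posterior Normal(-589/472, 33/59)
obs 9: x=5 → posterior Normal(-123/172, 22/43)
obs 10: x=5 → posterior Normal(-149/560, 33/70)
obs 11: x=1/2 → posterior Normal(-127/604, 66/151)

mu_0=-127/604, tau_0^2=66/151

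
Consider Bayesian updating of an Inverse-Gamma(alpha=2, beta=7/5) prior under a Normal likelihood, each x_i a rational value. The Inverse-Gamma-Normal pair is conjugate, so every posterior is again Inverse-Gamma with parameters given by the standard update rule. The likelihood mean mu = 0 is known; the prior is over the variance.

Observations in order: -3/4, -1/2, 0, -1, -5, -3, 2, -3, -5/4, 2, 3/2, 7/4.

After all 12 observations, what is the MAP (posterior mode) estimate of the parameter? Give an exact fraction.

4999/1440

obs 1: x=-3/4 → posterior Inverse-Gamma(5/2, 269/160)
obs 2: x=-1/2 → posterior Inverse-Gamma(3, 289/160)
obs 3: x=0 → posterior Inverse-Gamma(7/2, 289/160)
obs 4: x=-1 → posterior Inverse-Gamma(4, 369/160)
obs 5: x=-5 → posterior Inverse-Gamma(9/2, 2369/160)
obs 6: x=-3 → posterior Inverse-Gamma(5, 3089/160)
obs 7: x=2 → posterior Inverse-Gamma(11/2, 3409/160)
obs 8: x=-3 → posterior Inverse-Gamma(6, 4129/160)
obs 9: x=-5/4 → posterior Inverse-Gamma(13/2, 2127/80)
obs 10: x=2 → posterior Inverse-Gamma(7, 2287/80)
obs 11: x=3/2 → posterior Inverse-Gamma(15/2, 2377/80)
obs 12: x=7/4 → posterior Inverse-Gamma(8, 4999/160)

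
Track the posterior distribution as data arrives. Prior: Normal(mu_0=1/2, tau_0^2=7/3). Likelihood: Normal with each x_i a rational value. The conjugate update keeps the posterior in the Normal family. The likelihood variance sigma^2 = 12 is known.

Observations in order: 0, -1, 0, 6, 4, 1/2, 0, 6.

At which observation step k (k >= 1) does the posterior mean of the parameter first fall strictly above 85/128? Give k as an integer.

k = 4

obs 1: x=0 → posterior Normal(18/43, 84/43)
obs 2: x=-1 → posterior Normal(11/50, 42/25)
obs 3: x=0 → posterior Normal(11/57, 28/19)
obs 4: x=6 → posterior Normal(53/64, 21/16)
obs 5: x=4 → posterior Normal(81/71, 84/71)
obs 6: x=1/2 → posterior Normal(13/12, 14/13)
obs 7: x=0 → posterior Normal(169/170, 84/85)
obs 8: x=6 → posterior Normal(11/8, 21/23)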